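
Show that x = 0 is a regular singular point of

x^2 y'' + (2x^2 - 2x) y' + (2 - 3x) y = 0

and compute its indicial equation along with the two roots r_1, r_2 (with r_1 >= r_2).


Divide by x^2 to reach normal form y'' + P_1(x) y' + P_2(x) y = 0 with P_1(x) = 2 - 2/x and P_2(x) = -3/x + 2/x^2.
x = 0 is a singular point because the y'-coefficient 2 - 2/x has a pole at x = 0 and the y-coefficient -3/x + 2/x^2 has a pole at x = 0.
It is a regular singular point because x P_1(x) = p(x) = 2x - 2 and x^2 P_2(x) = q(x) = 2 - 3x are polynomials, hence analytic at x = 0.
p(0) = -2,  q(0) = 2.
Indicial equation: r(r-1) + p(0) r + q(0) = 0, i.e. r^2 + (p(0) - 1) r + q(0) = 0, i.e. r^2 - 3 r + 2 = 0.
Discriminant: (-3)^2 - 4(2) = 1, so r = (3 ± 1)/2.
Solving: r_1 = 2, r_2 = 1.

indicial: r^2 - 3 r + 2 = 0; roots r_1 = 2, r_2 = 1


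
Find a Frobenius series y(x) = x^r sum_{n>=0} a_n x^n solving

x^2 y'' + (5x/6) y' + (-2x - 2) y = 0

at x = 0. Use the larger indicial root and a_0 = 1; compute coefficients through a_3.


Write in Frobenius form y'' + (p(x)/x) y' + (q(x)/x^2) y = 0:
  p(x) = 5/6,  q(x) = -2x - 2.
Indicial equation: r(r-1) + (5/6) r + (-2) = 0 -> roots r_1 = 3/2, r_2 = -4/3.
Take r = r_1 = 3/2. Let y(x) = x^r sum_{n>=0} a_n x^n with a_0 = 1.
Substitute y = x^r sum a_n x^n and match x^{r+n}. The recurrence is
  D(n) a_n - 2 a_{n-1} = 0,  where D(n) = (r+n)(r+n-1) + (5/6)(r+n) + (-2).
  a_n = 2 / D(n) * a_{n-1}.
Since the indicial polynomial factors as (r - r_1)(r - r_2), D(n) = (r_1 + n - r_1)(r_1 + n - r_2) = n(n + 17/6).
Evaluating step by step (a_0 = 1):
  n = 1: D(1) = 1(1 + 17/6) = 23/6; numerator = 2(1) = 2; a_1 = (2)/(23/6) = 12/23
  n = 2: D(2) = 2(2 + 17/6) = 29/3; numerator = 2(12/23) = 24/23; a_2 = (24/23)/(29/3) = 72/667
  n = 3: D(3) = 3(3 + 17/6) = 35/2; numerator = 2(72/667) = 144/667; a_3 = (144/667)/(35/2) = 288/23345

r = 3/2; a_0 = 1; a_1 = 12/23; a_2 = 72/667; a_3 = 288/23345


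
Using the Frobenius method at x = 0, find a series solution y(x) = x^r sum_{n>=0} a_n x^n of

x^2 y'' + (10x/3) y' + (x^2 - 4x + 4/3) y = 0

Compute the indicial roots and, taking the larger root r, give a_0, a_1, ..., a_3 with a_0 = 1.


Write in Frobenius form y'' + (p(x)/x) y' + (q(x)/x^2) y = 0:
  p(x) = 10/3,  q(x) = x^2 - 4x + 4/3.
Indicial equation: r(r-1) + (10/3) r + (4/3) = 0 -> roots r_1 = -1, r_2 = -4/3.
Take r = r_1 = -1. Let y(x) = x^r sum_{n>=0} a_n x^n with a_0 = 1.
Substitute y = x^r sum a_n x^n and match x^{r+n}. The recurrence is
  D(n) a_n - 4 a_{n-1} + 1 a_{n-2} = 0,  where D(n) = (r+n)(r+n-1) + (10/3)(r+n) + (4/3).
  a_n = [4 a_{n-1} - 1 a_{n-2}] / D(n).
Since the indicial polynomial factors as (r - r_1)(r - r_2), D(n) = (r_1 + n - r_1)(r_1 + n - r_2) = n(n + 1/3).
Evaluating step by step (a_0 = 1):
  n = 1: D(1) = 1(1 + 1/3) = 4/3; numerator = 4(1) = 4; a_1 = (4)/(4/3) = 3
  n = 2: D(2) = 2(2 + 1/3) = 14/3; numerator = 4(3) - 1(1) = 11; a_2 = (11)/(14/3) = 33/14
  n = 3: D(3) = 3(3 + 1/3) = 10; numerator = 4(33/14) - 1(3) = 45/7; a_3 = (45/7)/(10) = 9/14

r = -1; a_0 = 1; a_1 = 3; a_2 = 33/14; a_3 = 9/14


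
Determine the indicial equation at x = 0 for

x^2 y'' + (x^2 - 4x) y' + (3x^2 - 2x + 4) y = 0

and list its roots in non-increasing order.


Divide by x^2 to reach normal form y'' + P_1(x) y' + P_2(x) y = 0 with P_1(x) = 1 - 4/x and P_2(x) = 3 - 2/x + 4/x^2.
x = 0 is a singular point because the y'-coefficient 1 - 4/x has a pole at x = 0 and the y-coefficient 3 - 2/x + 4/x^2 has a pole at x = 0.
It is a regular singular point because x P_1(x) = p(x) = x - 4 and x^2 P_2(x) = q(x) = 3x^2 - 2x + 4 are polynomials, hence analytic at x = 0.
p(0) = -4,  q(0) = 4.
Indicial equation: r(r-1) + p(0) r + q(0) = 0, i.e. r^2 + (p(0) - 1) r + q(0) = 0, i.e. r^2 - 5 r + 4 = 0.
Discriminant: (-5)^2 - 4(4) = 9, so r = (5 ± 3)/2.
Solving: r_1 = 4, r_2 = 1.

indicial: r^2 - 5 r + 4 = 0; roots r_1 = 4, r_2 = 1


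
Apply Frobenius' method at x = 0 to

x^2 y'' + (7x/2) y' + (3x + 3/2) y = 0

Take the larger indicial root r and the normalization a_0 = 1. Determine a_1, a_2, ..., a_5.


Write in Frobenius form y'' + (p(x)/x) y' + (q(x)/x^2) y = 0:
  p(x) = 7/2,  q(x) = 3x + 3/2.
Indicial equation: r(r-1) + (7/2) r + (3/2) = 0 -> roots r_1 = -1, r_2 = -3/2.
Take r = r_1 = -1. Let y(x) = x^r sum_{n>=0} a_n x^n with a_0 = 1.
Substitute y = x^r sum a_n x^n and match x^{r+n}. The recurrence is
  D(n) a_n + 3 a_{n-1} = 0,  where D(n) = (r+n)(r+n-1) + (7/2)(r+n) + (3/2).
  a_n = -3 / D(n) * a_{n-1}.
Since the indicial polynomial factors as (r - r_1)(r - r_2), D(n) = (r_1 + n - r_1)(r_1 + n - r_2) = n(n + 1/2).
Evaluating step by step (a_0 = 1):
  n = 1: D(1) = 1(1 + 1/2) = 3/2; numerator = -3(1) = -3; a_1 = (-3)/(3/2) = -2
  n = 2: D(2) = 2(2 + 1/2) = 5; numerator = -3(-2) = 6; a_2 = (6)/(5) = 6/5
  n = 3: D(3) = 3(3 + 1/2) = 21/2; numerator = -3(6/5) = -18/5; a_3 = (-18/5)/(21/2) = -12/35
  n = 4: D(4) = 4(4 + 1/2) = 18; numerator = -3(-12/35) = 36/35; a_4 = (36/35)/(18) = 2/35
  n = 5: D(5) = 5(5 + 1/2) = 55/2; numerator = -3(2/35) = -6/35; a_5 = (-6/35)/(55/2) = -12/1925

r = -1; a_0 = 1; a_1 = -2; a_2 = 6/5; a_3 = -12/35; a_4 = 2/35; a_5 = -12/1925


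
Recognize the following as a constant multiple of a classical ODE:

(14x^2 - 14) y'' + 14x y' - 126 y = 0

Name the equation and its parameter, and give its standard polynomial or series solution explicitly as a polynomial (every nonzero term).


All three coefficients share the factor -14; dividing through by -14 gives  (1 - x^2) y'' - x y' + 9 y = 0.
This matches the Chebyshev equation (1 - x^2) y'' - x y' + n^2 y = 0 (note the -x y' term, not -2x y') with n^2 = 9, so n = 3; the polynomial solution is T_3(x).
With y = sum_k a_k x^k, matching x^k gives (k+2)(k+1) a_{k+2} = (k^2 - n^2) a_k = (k - 3)(k + 3) a_k. The right side vanishes at k = 3, so the series with the parity of 3 terminates at degree 3.
Standard normalization: leading coefficient of T_n is 2^(n-1), so a_3 = 2^2 = 4. Work downward with a_k = (k+1)(k+2) a_{k+2} / ((k - 3)(k + 3)):
  a_1 = (2)(3)(4) / ((1 - 3)(1 + 3)) = 24/(-8) = -3
Hence T_3(x) = 4 x^3 - 3 x.

T_3(x); series = 4 x^3 - 3 x


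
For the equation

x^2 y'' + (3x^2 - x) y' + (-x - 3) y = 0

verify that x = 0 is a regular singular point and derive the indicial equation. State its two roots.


Divide by x^2 to reach normal form y'' + P_1(x) y' + P_2(x) y = 0 with P_1(x) = 3 - 1/x and P_2(x) = -1/x - 3/x^2.
x = 0 is a singular point because the y'-coefficient 3 - 1/x has a pole at x = 0 and the y-coefficient -1/x - 3/x^2 has a pole at x = 0.
It is a regular singular point because x P_1(x) = p(x) = 3x - 1 and x^2 P_2(x) = q(x) = -x - 3 are polynomials, hence analytic at x = 0.
p(0) = -1,  q(0) = -3.
Indicial equation: r(r-1) + p(0) r + q(0) = 0, i.e. r^2 + (p(0) - 1) r + q(0) = 0, i.e. r^2 - 2 r - 3 = 0.
Discriminant: (-2)^2 - 4(-3) = 16, so r = (2 ± 4)/2.
Solving: r_1 = 3, r_2 = -1.

indicial: r^2 - 2 r - 3 = 0; roots r_1 = 3, r_2 = -1


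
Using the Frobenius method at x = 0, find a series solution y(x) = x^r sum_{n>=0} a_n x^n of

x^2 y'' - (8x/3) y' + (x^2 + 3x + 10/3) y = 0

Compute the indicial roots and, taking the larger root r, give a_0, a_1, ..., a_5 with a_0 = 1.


Write in Frobenius form y'' + (p(x)/x) y' + (q(x)/x^2) y = 0:
  p(x) = -8/3,  q(x) = x^2 + 3x + 10/3.
Indicial equation: r(r-1) + (-8/3) r + (10/3) = 0 -> roots r_1 = 2, r_2 = 5/3.
Take r = r_1 = 2. Let y(x) = x^r sum_{n>=0} a_n x^n with a_0 = 1.
Substitute y = x^r sum a_n x^n and match x^{r+n}. The recurrence is
  D(n) a_n + 3 a_{n-1} + 1 a_{n-2} = 0,  where D(n) = (r+n)(r+n-1) + (-8/3)(r+n) + (10/3).
  a_n = [-3 a_{n-1} - 1 a_{n-2}] / D(n).
Since the indicial polynomial factors as (r - r_1)(r - r_2), D(n) = (r_1 + n - r_1)(r_1 + n - r_2) = n(n + 1/3).
Evaluating step by step (a_0 = 1):
  n = 1: D(1) = 1(1 + 1/3) = 4/3; numerator = -3(1) = -3; a_1 = (-3)/(4/3) = -9/4
  n = 2: D(2) = 2(2 + 1/3) = 14/3; numerator = -3(-9/4) - 1(1) = 23/4; a_2 = (23/4)/(14/3) = 69/56
  n = 3: D(3) = 3(3 + 1/3) = 10; numerator = -3(69/56) - 1(-9/4) = -81/56; a_3 = (-81/56)/(10) = -81/560
  n = 4: D(4) = 4(4 + 1/3) = 52/3; numerator = -3(-81/560) - 1(69/56) = -447/560; a_4 = (-447/560)/(52/3) = -1341/29120
  n = 5: D(5) = 5(5 + 1/3) = 80/3; numerator = -3(-1341/29120) - 1(-81/560) = 1647/5824; a_5 = (1647/5824)/(80/3) = 4941/465920

r = 2; a_0 = 1; a_1 = -9/4; a_2 = 69/56; a_3 = -81/560; a_4 = -1341/29120; a_5 = 4941/465920


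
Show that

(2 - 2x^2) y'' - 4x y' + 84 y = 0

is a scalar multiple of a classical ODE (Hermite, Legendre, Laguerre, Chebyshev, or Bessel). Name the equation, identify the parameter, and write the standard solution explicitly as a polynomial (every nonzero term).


All three coefficients share the factor 2; dividing through by 2 gives  (1 - x^2) y'' - 2x y' + 42 y = 0.
This matches the Legendre equation (1 - x^2) y'' - 2x y' + n(n+1) y = 0 (note the -2x y' term) with n(n+1) = 42, so n = 6; the polynomial solution is P_6(x).
With y = sum_k a_k x^k, matching x^k gives (k+2)(k+1) a_{k+2} = [k(k+1) - n(n+1)] a_k = (k - 6)(k + 7) a_k. The right side vanishes at k = 6, so the series with the parity of 6 terminates at degree 6.
Standard normalization (P_n(1) = 1): leading coefficient (2n)!/(2^n (n!)^2) = 479001600/(64*518400) = 231/16, so a_6 = 231/16. Work downward with a_k = (k+1)(k+2) a_{k+2} / ((k - 6)(k + 7)):
  a_4 = (5)(6)(231/16) / ((4 - 6)(4 + 7)) = (3465/8)/(-22) = -315/16
  a_2 = (3)(4)(-315/16) / ((2 - 6)(2 + 7)) = (-945/4)/(-36) = 105/16
  a_0 = (1)(2)(105/16) / ((0 - 6)(0 + 7)) = (105/8)/(-42) = -5/16
Hence P_6(x) = 231 x^6/16 - 315 x^4/16 + 105 x^2/16 - 5/16.

P_6(x); series = 231 x^6/16 - 315 x^4/16 + 105 x^2/16 - 5/16


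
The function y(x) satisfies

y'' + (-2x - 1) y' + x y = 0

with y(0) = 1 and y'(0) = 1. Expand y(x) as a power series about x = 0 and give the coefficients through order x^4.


Ansatz: y(x) = sum_{n>=0} a_n x^n, so y'(x) = sum_{n>=1} n a_n x^(n-1) and y''(x) = sum_{n>=2} n(n-1) a_n x^(n-2).
Substitute into P(x) y'' + Q(x) y' + R(x) y = 0 with P(x) = 1, Q(x) = -2x - 1, R(x) = x, and match powers of x.
Initial conditions: a_0 = 1, a_1 = 1.
Setting the coefficient of each power of x to zero and solving order by order (substituting the coefficients already found):
  x^0: 2 a_2 - a_1 = 0  ->  2 a_2 = a_1 = 1  ->  a_2 = 1/2
  x^1: 6 a_3 - 2 a_2 - 2 a_1 + a_0 = 0  ->  6 a_3 = 2 a_2 + 2 a_1 - a_0 = 2  ->  a_3 = 1/3
  x^2: 12 a_4 - 3 a_3 - 4 a_2 + a_1 = 0  ->  12 a_4 = 3 a_3 + 4 a_2 - a_1 = 2  ->  a_4 = 1/6
Truncated series: y(x) = 1 + x + (1/2) x^2 + (1/3) x^3 + (1/6) x^4 + O(x^5).

a_0 = 1; a_1 = 1; a_2 = 1/2; a_3 = 1/3; a_4 = 1/6


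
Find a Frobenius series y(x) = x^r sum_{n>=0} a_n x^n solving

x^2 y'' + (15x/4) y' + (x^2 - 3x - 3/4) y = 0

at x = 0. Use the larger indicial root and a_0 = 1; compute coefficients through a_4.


Write in Frobenius form y'' + (p(x)/x) y' + (q(x)/x^2) y = 0:
  p(x) = 15/4,  q(x) = x^2 - 3x - 3/4.
Indicial equation: r(r-1) + (15/4) r + (-3/4) = 0 -> roots r_1 = 1/4, r_2 = -3.
Take r = r_1 = 1/4. Let y(x) = x^r sum_{n>=0} a_n x^n with a_0 = 1.
Substitute y = x^r sum a_n x^n and match x^{r+n}. The recurrence is
  D(n) a_n - 3 a_{n-1} + 1 a_{n-2} = 0,  where D(n) = (r+n)(r+n-1) + (15/4)(r+n) + (-3/4).
  a_n = [3 a_{n-1} - 1 a_{n-2}] / D(n).
Since the indicial polynomial factors as (r - r_1)(r - r_2), D(n) = (r_1 + n - r_1)(r_1 + n - r_2) = n(n + 13/4).
Evaluating step by step (a_0 = 1):
  n = 1: D(1) = 1(1 + 13/4) = 17/4; numerator = 3(1) = 3; a_1 = (3)/(17/4) = 12/17
  n = 2: D(2) = 2(2 + 13/4) = 21/2; numerator = 3(12/17) - 1(1) = 19/17; a_2 = (19/17)/(21/2) = 38/357
  n = 3: D(3) = 3(3 + 13/4) = 75/4; numerator = 3(38/357) - 1(12/17) = -46/119; a_3 = (-46/119)/(75/4) = -184/8925
  n = 4: D(4) = 4(4 + 13/4) = 29; numerator = 3(-184/8925) - 1(38/357) = -1502/8925; a_4 = (-1502/8925)/(29) = -1502/258825

r = 1/4; a_0 = 1; a_1 = 12/17; a_2 = 38/357; a_3 = -184/8925; a_4 = -1502/258825


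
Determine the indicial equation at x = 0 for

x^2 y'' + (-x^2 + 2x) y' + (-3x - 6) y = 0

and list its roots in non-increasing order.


Divide by x^2 to reach normal form y'' + P_1(x) y' + P_2(x) y = 0 with P_1(x) = -1 + 2/x and P_2(x) = -3/x - 6/x^2.
x = 0 is a singular point because the y'-coefficient -1 + 2/x has a pole at x = 0 and the y-coefficient -3/x - 6/x^2 has a pole at x = 0.
It is a regular singular point because x P_1(x) = p(x) = 2 - x and x^2 P_2(x) = q(x) = -3x - 6 are polynomials, hence analytic at x = 0.
p(0) = 2,  q(0) = -6.
Indicial equation: r(r-1) + p(0) r + q(0) = 0, i.e. r^2 + (p(0) - 1) r + q(0) = 0, i.e. r^2 + 1 r - 6 = 0.
Discriminant: (1)^2 - 4(-6) = 25, so r = (-1 ± 5)/2.
Solving: r_1 = 2, r_2 = -3.

indicial: r^2 + 1 r - 6 = 0; roots r_1 = 2, r_2 = -3


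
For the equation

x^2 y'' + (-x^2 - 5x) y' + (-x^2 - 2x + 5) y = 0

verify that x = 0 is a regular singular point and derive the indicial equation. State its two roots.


Divide by x^2 to reach normal form y'' + P_1(x) y' + P_2(x) y = 0 with P_1(x) = -1 - 5/x and P_2(x) = -1 - 2/x + 5/x^2.
x = 0 is a singular point because the y'-coefficient -1 - 5/x has a pole at x = 0 and the y-coefficient -1 - 2/x + 5/x^2 has a pole at x = 0.
It is a regular singular point because x P_1(x) = p(x) = -x - 5 and x^2 P_2(x) = q(x) = -x^2 - 2x + 5 are polynomials, hence analytic at x = 0.
p(0) = -5,  q(0) = 5.
Indicial equation: r(r-1) + p(0) r + q(0) = 0, i.e. r^2 + (p(0) - 1) r + q(0) = 0, i.e. r^2 - 6 r + 5 = 0.
Discriminant: (-6)^2 - 4(5) = 16, so r = (6 ± 4)/2.
Solving: r_1 = 5, r_2 = 1.

indicial: r^2 - 6 r + 5 = 0; roots r_1 = 5, r_2 = 1


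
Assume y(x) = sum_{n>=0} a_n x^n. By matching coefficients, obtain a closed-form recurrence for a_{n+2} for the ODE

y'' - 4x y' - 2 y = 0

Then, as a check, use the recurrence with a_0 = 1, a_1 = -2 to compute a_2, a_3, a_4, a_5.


Substitute y = sum_n a_n x^n.
y''(x) has coefficient (n+2)(n+1) a_{n+2} at x^n;
-4 x y'(x) has coefficient -4 n a_n at x^n (shift);
-2 y(x) has coefficient -2 a_n at x^n.
Matching x^n: (n+2)(n+1) a_{n+2} + (-4n - 2) a_n = 0.
Thus a_{n+2} = (4n + 2) / ((n+1)(n+2)) * a_n.

Check with a_0 = 1, a_1 = -2 (apply the recurrence for n = 0, 1, 2, 3): a_0 = 1, a_1 = -2, a_2 = 1, a_3 = -2, a_4 = 5/6, a_5 = -7/5.

a_(n+2) = (4n + 2) / ((n+1)(n+2)) * a_n; check: a_0 = 1, a_1 = -2, a_2 = 1, a_3 = -2, a_4 = 5/6, a_5 = -7/5


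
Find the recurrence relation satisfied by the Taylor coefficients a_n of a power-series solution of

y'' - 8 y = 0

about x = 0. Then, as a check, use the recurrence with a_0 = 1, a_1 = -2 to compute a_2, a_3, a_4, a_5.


Substitute y = sum_n a_n x^n into y'' + (const) y = 0.
y''(x) = sum_{n>=0} (n+2)(n+1) a_{n+2} x^n.
The ODE becomes sum_n [(n+2)(n+1) a_{n+2} - 8 a_n] x^n = 0.
Setting each coefficient to zero gives the recurrence:
  (n+2)(n+1) a_{n+2} - 8 a_n = 0,
  a_{n+2} = 8 / ((n+1)(n+2)) a_n.

Check with a_0 = 1, a_1 = -2 (apply the recurrence for n = 0, 1, 2, 3): a_0 = 1, a_1 = -2, a_2 = 4, a_3 = -8/3, a_4 = 8/3, a_5 = -16/15.

a_{n+2} = 8/((n+1)(n+2)) * a_n; check: a_0 = 1, a_1 = -2, a_2 = 4, a_3 = -8/3, a_4 = 8/3, a_5 = -16/15


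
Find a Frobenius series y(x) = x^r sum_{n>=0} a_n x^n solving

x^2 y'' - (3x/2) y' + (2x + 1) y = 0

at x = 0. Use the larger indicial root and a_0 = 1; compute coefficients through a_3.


Write in Frobenius form y'' + (p(x)/x) y' + (q(x)/x^2) y = 0:
  p(x) = -3/2,  q(x) = 2x + 1.
Indicial equation: r(r-1) + (-3/2) r + (1) = 0 -> roots r_1 = 2, r_2 = 1/2.
Take r = r_1 = 2. Let y(x) = x^r sum_{n>=0} a_n x^n with a_0 = 1.
Substitute y = x^r sum a_n x^n and match x^{r+n}. The recurrence is
  D(n) a_n + 2 a_{n-1} = 0,  where D(n) = (r+n)(r+n-1) + (-3/2)(r+n) + (1).
  a_n = -2 / D(n) * a_{n-1}.
Since the indicial polynomial factors as (r - r_1)(r - r_2), D(n) = (r_1 + n - r_1)(r_1 + n - r_2) = n(n + 3/2).
Evaluating step by step (a_0 = 1):
  n = 1: D(1) = 1(1 + 3/2) = 5/2; numerator = -2(1) = -2; a_1 = (-2)/(5/2) = -4/5
  n = 2: D(2) = 2(2 + 3/2) = 7; numerator = -2(-4/5) = 8/5; a_2 = (8/5)/(7) = 8/35
  n = 3: D(3) = 3(3 + 3/2) = 27/2; numerator = -2(8/35) = -16/35; a_3 = (-16/35)/(27/2) = -32/945

r = 2; a_0 = 1; a_1 = -4/5; a_2 = 8/35; a_3 = -32/945


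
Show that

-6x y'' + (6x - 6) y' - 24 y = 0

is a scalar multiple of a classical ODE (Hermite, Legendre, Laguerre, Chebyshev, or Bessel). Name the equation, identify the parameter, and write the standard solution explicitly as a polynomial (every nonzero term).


All three coefficients share the factor -6; dividing through by -6 gives  x y'' + (1 - x) y' + 4 y = 0.
This matches the Laguerre equation x y'' + (1 - x) y' + n y = 0 with n = 4; the polynomial solution is L_4(x).
With y = sum_k a_k x^k, matching x^k gives (k+1)k a_{k+1} + (k+1) a_{k+1} - k a_k + n a_k = 0, i.e. (k+1)^2 a_{k+1} = (k - n) a_k = (k - 4) a_k. The right side vanishes at k = 4, so the series terminates at degree 4.
Standard normalization L_n(0) = 1 gives a_0 = 1. Work upward with a_{k+1} = (k - 4) a_k / (k+1)^2:
  a_1 = (0 - 4)(1) / 1^2 = -4/1 = -4
  a_2 = (1 - 4)(-4) / 2^2 = 12/4 = 3
  a_3 = (2 - 4)(3) / 3^2 = -6/9 = -2/3
  a_4 = (3 - 4)(-2/3) / 4^2 = (2/3)/16 = 1/24
Hence L_4(x) = x^4/24 - 2 x^3/3 + 3 x^2 - 4 x + 1.

L_4(x); series = x^4/24 - 2 x^3/3 + 3 x^2 - 4 x + 1


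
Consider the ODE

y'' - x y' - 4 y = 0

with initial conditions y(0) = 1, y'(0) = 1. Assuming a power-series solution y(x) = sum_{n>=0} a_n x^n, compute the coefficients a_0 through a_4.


Ansatz: y(x) = sum_{n>=0} a_n x^n, so y'(x) = sum_{n>=1} n a_n x^(n-1) and y''(x) = sum_{n>=2} n(n-1) a_n x^(n-2).
Substitute into P(x) y'' + Q(x) y' + R(x) y = 0 with P(x) = 1, Q(x) = -x, R(x) = -4, and match powers of x.
Initial conditions: a_0 = 1, a_1 = 1.
Setting the coefficient of each power of x to zero and solving order by order (substituting the coefficients already found):
  x^0: 2 a_2 - 4 a_0 = 0  ->  2 a_2 = 4 a_0 = 4  ->  a_2 = 2
  x^1: 6 a_3 - 5 a_1 = 0  ->  6 a_3 = 5 a_1 = 5  ->  a_3 = 5/6
  x^2: 12 a_4 - 6 a_2 = 0  ->  12 a_4 = 6 a_2 = 12  ->  a_4 = 1
Truncated series: y(x) = 1 + x + 2 x^2 + (5/6) x^3 + x^4 + O(x^5).

a_0 = 1; a_1 = 1; a_2 = 2; a_3 = 5/6; a_4 = 1


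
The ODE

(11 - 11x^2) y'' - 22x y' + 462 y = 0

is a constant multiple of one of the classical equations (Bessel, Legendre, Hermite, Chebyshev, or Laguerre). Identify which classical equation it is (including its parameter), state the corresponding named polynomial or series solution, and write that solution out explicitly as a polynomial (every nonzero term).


All three coefficients share the factor 11; dividing through by 11 gives  (1 - x^2) y'' - 2x y' + 42 y = 0.
This matches the Legendre equation (1 - x^2) y'' - 2x y' + n(n+1) y = 0 (note the -2x y' term) with n(n+1) = 42, so n = 6; the polynomial solution is P_6(x).
With y = sum_k a_k x^k, matching x^k gives (k+2)(k+1) a_{k+2} = [k(k+1) - n(n+1)] a_k = (k - 6)(k + 7) a_k. The right side vanishes at k = 6, so the series with the parity of 6 terminates at degree 6.
Standard normalization (P_n(1) = 1): leading coefficient (2n)!/(2^n (n!)^2) = 479001600/(64*518400) = 231/16, so a_6 = 231/16. Work downward with a_k = (k+1)(k+2) a_{k+2} / ((k - 6)(k + 7)):
  a_4 = (5)(6)(231/16) / ((4 - 6)(4 + 7)) = (3465/8)/(-22) = -315/16
  a_2 = (3)(4)(-315/16) / ((2 - 6)(2 + 7)) = (-945/4)/(-36) = 105/16
  a_0 = (1)(2)(105/16) / ((0 - 6)(0 + 7)) = (105/8)/(-42) = -5/16
Hence P_6(x) = 231 x^6/16 - 315 x^4/16 + 105 x^2/16 - 5/16.

P_6(x); series = 231 x^6/16 - 315 x^4/16 + 105 x^2/16 - 5/16


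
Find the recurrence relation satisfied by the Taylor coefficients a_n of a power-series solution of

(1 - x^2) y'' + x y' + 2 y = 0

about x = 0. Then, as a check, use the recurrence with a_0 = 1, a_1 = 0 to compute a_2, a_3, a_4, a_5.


Substitute y = sum_n a_n x^n.
(1 - 1 x^2) y'' contributes (n+2)(n+1) a_{n+2} - n(n-1) a_n at x^n.
x y'(x) contributes n a_n at x^n.
2 y(x) contributes 2 a_n at x^n.
Matching x^n: (n+2)(n+1) a_{n+2} + (-n(n-1) + n + 2) a_n = 0.
Thus a_{n+2} = (n(n-1) - n - 2) / ((n+1)(n+2)) * a_n.

Check with a_0 = 1, a_1 = 0 (apply the recurrence for n = 0, 1, 2, 3): a_0 = 1, a_1 = 0, a_2 = -1, a_3 = 0, a_4 = 1/6, a_5 = 0.

a_(n+2) = (n(n-1) - n - 2) / ((n+1)(n+2)) * a_n; check: a_0 = 1, a_1 = 0, a_2 = -1, a_3 = 0, a_4 = 1/6, a_5 = 0


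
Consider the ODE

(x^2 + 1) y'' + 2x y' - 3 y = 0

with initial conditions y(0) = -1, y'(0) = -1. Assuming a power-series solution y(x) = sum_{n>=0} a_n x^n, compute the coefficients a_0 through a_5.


Ansatz: y(x) = sum_{n>=0} a_n x^n, so y'(x) = sum_{n>=1} n a_n x^(n-1) and y''(x) = sum_{n>=2} n(n-1) a_n x^(n-2).
Substitute into P(x) y'' + Q(x) y' + R(x) y = 0 with P(x) = x^2 + 1, Q(x) = 2x, R(x) = -3, and match powers of x.
Initial conditions: a_0 = -1, a_1 = -1.
Setting the coefficient of each power of x to zero and solving order by order (substituting the coefficients already found):
  x^0: 2 a_2 - 3 a_0 = 0  ->  2 a_2 = 3 a_0 = -3  ->  a_2 = -3/2
  x^1: 6 a_3 - a_1 = 0  ->  6 a_3 = a_1 = -1  ->  a_3 = -1/6
  x^2: 12 a_4 + 3 a_2 = 0  ->  12 a_4 = -3 a_2 = 9/2  ->  a_4 = 3/8
  x^3: 20 a_5 + 9 a_3 = 0  ->  20 a_5 = -9 a_3 = 3/2  ->  a_5 = 3/40
Truncated series: y(x) = -1 - x - (3/2) x^2 - (1/6) x^3 + (3/8) x^4 + (3/40) x^5 + O(x^6).

a_0 = -1; a_1 = -1; a_2 = -3/2; a_3 = -1/6; a_4 = 3/8; a_5 = 3/40


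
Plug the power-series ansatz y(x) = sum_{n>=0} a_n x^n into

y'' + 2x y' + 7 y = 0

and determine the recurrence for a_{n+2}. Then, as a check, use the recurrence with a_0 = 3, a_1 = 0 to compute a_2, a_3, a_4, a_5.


Substitute y = sum_n a_n x^n.
y''(x) has coefficient (n+2)(n+1) a_{n+2} at x^n;
2 x y'(x) has coefficient 2 n a_n at x^n (shift);
7 y(x) has coefficient 7 a_n at x^n.
Matching x^n: (n+2)(n+1) a_{n+2} + (2n + 7) a_n = 0.
Thus a_{n+2} = (-2n - 7) / ((n+1)(n+2)) * a_n.

Check with a_0 = 3, a_1 = 0 (apply the recurrence for n = 0, 1, 2, 3): a_0 = 3, a_1 = 0, a_2 = -21/2, a_3 = 0, a_4 = 77/8, a_5 = 0.

a_(n+2) = (-2n - 7) / ((n+1)(n+2)) * a_n; check: a_0 = 3, a_1 = 0, a_2 = -21/2, a_3 = 0, a_4 = 77/8, a_5 = 0


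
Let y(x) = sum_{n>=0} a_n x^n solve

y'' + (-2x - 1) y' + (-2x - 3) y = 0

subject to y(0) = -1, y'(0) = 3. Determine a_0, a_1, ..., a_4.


Ansatz: y(x) = sum_{n>=0} a_n x^n, so y'(x) = sum_{n>=1} n a_n x^(n-1) and y''(x) = sum_{n>=2} n(n-1) a_n x^(n-2).
Substitute into P(x) y'' + Q(x) y' + R(x) y = 0 with P(x) = 1, Q(x) = -2x - 1, R(x) = -2x - 3, and match powers of x.
Initial conditions: a_0 = -1, a_1 = 3.
Setting the coefficient of each power of x to zero and solving order by order (substituting the coefficients already found):
  x^0: 2 a_2 - a_1 - 3 a_0 = 0  ->  2 a_2 = a_1 + 3 a_0 = 0  ->  a_2 = 0
  x^1: 6 a_3 - 2 a_2 - 5 a_1 - 2 a_0 = 0  ->  6 a_3 = 2 a_2 + 5 a_1 + 2 a_0 = 13  ->  a_3 = 13/6
  x^2: 12 a_4 - 3 a_3 - 7 a_2 - 2 a_1 = 0  ->  12 a_4 = 3 a_3 + 7 a_2 + 2 a_1 = 25/2  ->  a_4 = 25/24
Truncated series: y(x) = -1 + 3 x + (13/6) x^3 + (25/24) x^4 + O(x^5).

a_0 = -1; a_1 = 3; a_2 = 0; a_3 = 13/6; a_4 = 25/24


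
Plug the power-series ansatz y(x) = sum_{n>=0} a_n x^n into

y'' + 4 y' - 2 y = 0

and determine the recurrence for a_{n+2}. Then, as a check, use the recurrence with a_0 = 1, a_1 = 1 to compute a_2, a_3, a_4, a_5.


Substitute y = sum_n a_n x^n.
y''(x) has coefficient (n+2)(n+1) a_{n+2} at x^n;
4 y'(x) has coefficient 4 (n+1) a_{n+1} at x^n;
-2 y(x) has coefficient -2 a_n at x^n.
Matching x^n: (n+2)(n+1) a_{n+2} + 4 (n+1) a_{n+1} - 2 a_n = 0.
Thus a_{n+2} = [-4 (n+1) a_{n+1} + 2 a_n] / ((n+1)(n+2)).

Check with a_0 = 1, a_1 = 1 (apply the recurrence for n = 0, 1, 2, 3): a_0 = 1, a_1 = 1, a_2 = -1, a_3 = 5/3, a_4 = -11/6, a_5 = 49/30.

a_(n+2) = [-4 (n+1) a_(n+1) + 2 a_n] / ((n+1)(n+2)); check: a_0 = 1, a_1 = 1, a_2 = -1, a_3 = 5/3, a_4 = -11/6, a_5 = 49/30


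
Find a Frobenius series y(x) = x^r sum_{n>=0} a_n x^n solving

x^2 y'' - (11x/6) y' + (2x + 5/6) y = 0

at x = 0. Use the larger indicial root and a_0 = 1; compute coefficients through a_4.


Write in Frobenius form y'' + (p(x)/x) y' + (q(x)/x^2) y = 0:
  p(x) = -11/6,  q(x) = 2x + 5/6.
Indicial equation: r(r-1) + (-11/6) r + (5/6) = 0 -> roots r_1 = 5/2, r_2 = 1/3.
Take r = r_1 = 5/2. Let y(x) = x^r sum_{n>=0} a_n x^n with a_0 = 1.
Substitute y = x^r sum a_n x^n and match x^{r+n}. The recurrence is
  D(n) a_n + 2 a_{n-1} = 0,  where D(n) = (r+n)(r+n-1) + (-11/6)(r+n) + (5/6).
  a_n = -2 / D(n) * a_{n-1}.
Since the indicial polynomial factors as (r - r_1)(r - r_2), D(n) = (r_1 + n - r_1)(r_1 + n - r_2) = n(n + 13/6).
Evaluating step by step (a_0 = 1):
  n = 1: D(1) = 1(1 + 13/6) = 19/6; numerator = -2(1) = -2; a_1 = (-2)/(19/6) = -12/19
  n = 2: D(2) = 2(2 + 13/6) = 25/3; numerator = -2(-12/19) = 24/19; a_2 = (24/19)/(25/3) = 72/475
  n = 3: D(3) = 3(3 + 13/6) = 31/2; numerator = -2(72/475) = -144/475; a_3 = (-144/475)/(31/2) = -288/14725
  n = 4: D(4) = 4(4 + 13/6) = 74/3; numerator = -2(-288/14725) = 576/14725; a_4 = (576/14725)/(74/3) = 864/544825

r = 5/2; a_0 = 1; a_1 = -12/19; a_2 = 72/475; a_3 = -288/14725; a_4 = 864/544825


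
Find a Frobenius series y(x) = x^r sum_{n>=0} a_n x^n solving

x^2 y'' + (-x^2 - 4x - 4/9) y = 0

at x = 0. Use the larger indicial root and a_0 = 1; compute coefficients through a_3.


Write in Frobenius form y'' + (p(x)/x) y' + (q(x)/x^2) y = 0:
  p(x) = 0,  q(x) = -x^2 - 4x - 4/9.
Indicial equation: r(r-1) + (0) r + (-4/9) = 0 -> roots r_1 = 4/3, r_2 = -1/3.
Take r = r_1 = 4/3. Let y(x) = x^r sum_{n>=0} a_n x^n with a_0 = 1.
Substitute y = x^r sum a_n x^n and match x^{r+n}. The recurrence is
  D(n) a_n - 4 a_{n-1} - 1 a_{n-2} = 0,  where D(n) = (r+n)(r+n-1) + (0)(r+n) + (-4/9).
  a_n = [4 a_{n-1} + 1 a_{n-2}] / D(n).
Since the indicial polynomial factors as (r - r_1)(r - r_2), D(n) = (r_1 + n - r_1)(r_1 + n - r_2) = n(n + 5/3).
Evaluating step by step (a_0 = 1):
  n = 1: D(1) = 1(1 + 5/3) = 8/3; numerator = 4(1) = 4; a_1 = (4)/(8/3) = 3/2
  n = 2: D(2) = 2(2 + 5/3) = 22/3; numerator = 4(3/2) + 1(1) = 7; a_2 = (7)/(22/3) = 21/22
  n = 3: D(3) = 3(3 + 5/3) = 14; numerator = 4(21/22) + 1(3/2) = 117/22; a_3 = (117/22)/(14) = 117/308

r = 4/3; a_0 = 1; a_1 = 3/2; a_2 = 21/22; a_3 = 117/308


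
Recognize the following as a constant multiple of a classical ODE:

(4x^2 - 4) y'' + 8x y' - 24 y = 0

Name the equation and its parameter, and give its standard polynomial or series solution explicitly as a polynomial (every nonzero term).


All three coefficients share the factor -4; dividing through by -4 gives  (1 - x^2) y'' - 2x y' + 6 y = 0.
This matches the Legendre equation (1 - x^2) y'' - 2x y' + n(n+1) y = 0 (note the -2x y' term) with n(n+1) = 6, so n = 2; the polynomial solution is P_2(x).
With y = sum_k a_k x^k, matching x^k gives (k+2)(k+1) a_{k+2} = [k(k+1) - n(n+1)] a_k = (k - 2)(k + 3) a_k. The right side vanishes at k = 2, so the series with the parity of 2 terminates at degree 2.
Standard normalization (P_n(1) = 1): leading coefficient (2n)!/(2^n (n!)^2) = 24/(4*4) = 3/2, so a_2 = 3/2. Work downward with a_k = (k+1)(k+2) a_{k+2} / ((k - 2)(k + 3)):
  a_0 = (1)(2)(3/2) / ((0 - 2)(0 + 3)) = 3/(-6) = -1/2
Hence P_2(x) = 3 x^2/2 - 1/2.

P_2(x); series = 3 x^2/2 - 1/2


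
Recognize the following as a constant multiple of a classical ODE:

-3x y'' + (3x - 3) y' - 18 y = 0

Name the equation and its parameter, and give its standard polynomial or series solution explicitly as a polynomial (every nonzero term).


All three coefficients share the factor -3; dividing through by -3 gives  x y'' + (1 - x) y' + 6 y = 0.
This matches the Laguerre equation x y'' + (1 - x) y' + n y = 0 with n = 6; the polynomial solution is L_6(x).
With y = sum_k a_k x^k, matching x^k gives (k+1)k a_{k+1} + (k+1) a_{k+1} - k a_k + n a_k = 0, i.e. (k+1)^2 a_{k+1} = (k - n) a_k = (k - 6) a_k. The right side vanishes at k = 6, so the series terminates at degree 6.
Standard normalization L_n(0) = 1 gives a_0 = 1. Work upward with a_{k+1} = (k - 6) a_k / (k+1)^2:
  a_1 = (0 - 6)(1) / 1^2 = -6/1 = -6
  a_2 = (1 - 6)(-6) / 2^2 = 30/4 = 15/2
  a_3 = (2 - 6)(15/2) / 3^2 = -30/9 = -10/3
  a_4 = (3 - 6)(-10/3) / 4^2 = 10/16 = 5/8
  a_5 = (4 - 6)(5/8) / 5^2 = (-5/4)/25 = -1/20
  a_6 = (5 - 6)(-1/20) / 6^2 = (1/20)/36 = 1/720
Hence L_6(x) = x^6/720 - x^5/20 + 5 x^4/8 - 10 x^3/3 + 15 x^2/2 - 6 x + 1.

L_6(x); series = x^6/720 - x^5/20 + 5 x^4/8 - 10 x^3/3 + 15 x^2/2 - 6 x + 1


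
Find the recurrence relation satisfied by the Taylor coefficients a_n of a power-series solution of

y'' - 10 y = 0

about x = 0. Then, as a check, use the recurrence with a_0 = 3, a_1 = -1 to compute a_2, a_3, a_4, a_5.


Substitute y = sum_n a_n x^n into y'' + (const) y = 0.
y''(x) = sum_{n>=0} (n+2)(n+1) a_{n+2} x^n.
The ODE becomes sum_n [(n+2)(n+1) a_{n+2} - 10 a_n] x^n = 0.
Setting each coefficient to zero gives the recurrence:
  (n+2)(n+1) a_{n+2} - 10 a_n = 0,
  a_{n+2} = 10 / ((n+1)(n+2)) a_n.

Check with a_0 = 3, a_1 = -1 (apply the recurrence for n = 0, 1, 2, 3): a_0 = 3, a_1 = -1, a_2 = 15, a_3 = -5/3, a_4 = 25/2, a_5 = -5/6.

a_{n+2} = 10/((n+1)(n+2)) * a_n; check: a_0 = 3, a_1 = -1, a_2 = 15, a_3 = -5/3, a_4 = 25/2, a_5 = -5/6


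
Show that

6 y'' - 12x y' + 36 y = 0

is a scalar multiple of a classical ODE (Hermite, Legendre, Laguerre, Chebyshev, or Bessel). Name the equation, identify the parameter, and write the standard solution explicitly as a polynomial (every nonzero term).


All three coefficients share the factor 6; dividing through by 6 gives  y'' - 2x y' + 6 y = 0.
This matches the Hermite equation y'' - 2x y' + 2n y = 0 with 2n = 6, so n = 3; the polynomial solution is H_3(x).
With y = sum_k a_k x^k, matching x^k gives (k+2)(k+1) a_{k+2} = 2(k - n) a_k = 2(k - 3) a_k. The right side vanishes at k = 3, so the series with the parity of 3 terminates at degree 3.
Standard normalization: leading coefficient of H_n is 2^n, so a_3 = 2^3 = 8. Work downward with a_k = (k+1)(k+2) a_{k+2} / (2(k - n)):
  a_1 = (2)(3)(8) / (2(1 - 3)) = 48/(-4) = -12
Hence H_3(x) = 8 x^3 - 12 x.

H_3(x); series = 8 x^3 - 12 x


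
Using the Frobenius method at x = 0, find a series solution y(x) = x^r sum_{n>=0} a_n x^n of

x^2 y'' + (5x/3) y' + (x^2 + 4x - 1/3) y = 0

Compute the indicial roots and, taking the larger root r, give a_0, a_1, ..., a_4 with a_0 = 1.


Write in Frobenius form y'' + (p(x)/x) y' + (q(x)/x^2) y = 0:
  p(x) = 5/3,  q(x) = x^2 + 4x - 1/3.
Indicial equation: r(r-1) + (5/3) r + (-1/3) = 0 -> roots r_1 = 1/3, r_2 = -1.
Take r = r_1 = 1/3. Let y(x) = x^r sum_{n>=0} a_n x^n with a_0 = 1.
Substitute y = x^r sum a_n x^n and match x^{r+n}. The recurrence is
  D(n) a_n + 4 a_{n-1} + 1 a_{n-2} = 0,  where D(n) = (r+n)(r+n-1) + (5/3)(r+n) + (-1/3).
  a_n = [-4 a_{n-1} - 1 a_{n-2}] / D(n).
Since the indicial polynomial factors as (r - r_1)(r - r_2), D(n) = (r_1 + n - r_1)(r_1 + n - r_2) = n(n + 4/3).
Evaluating step by step (a_0 = 1):
  n = 1: D(1) = 1(1 + 4/3) = 7/3; numerator = -4(1) = -4; a_1 = (-4)/(7/3) = -12/7
  n = 2: D(2) = 2(2 + 4/3) = 20/3; numerator = -4(-12/7) - 1(1) = 41/7; a_2 = (41/7)/(20/3) = 123/140
  n = 3: D(3) = 3(3 + 4/3) = 13; numerator = -4(123/140) - 1(-12/7) = -9/5; a_3 = (-9/5)/(13) = -9/65
  n = 4: D(4) = 4(4 + 4/3) = 64/3; numerator = -4(-9/65) - 1(123/140) = -591/1820; a_4 = (-591/1820)/(64/3) = -1773/116480

r = 1/3; a_0 = 1; a_1 = -12/7; a_2 = 123/140; a_3 = -9/65; a_4 = -1773/116480


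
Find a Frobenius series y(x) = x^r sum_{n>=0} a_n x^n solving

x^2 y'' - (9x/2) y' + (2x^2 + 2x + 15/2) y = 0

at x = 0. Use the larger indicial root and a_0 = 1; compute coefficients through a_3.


Write in Frobenius form y'' + (p(x)/x) y' + (q(x)/x^2) y = 0:
  p(x) = -9/2,  q(x) = 2x^2 + 2x + 15/2.
Indicial equation: r(r-1) + (-9/2) r + (15/2) = 0 -> roots r_1 = 3, r_2 = 5/2.
Take r = r_1 = 3. Let y(x) = x^r sum_{n>=0} a_n x^n with a_0 = 1.
Substitute y = x^r sum a_n x^n and match x^{r+n}. The recurrence is
  D(n) a_n + 2 a_{n-1} + 2 a_{n-2} = 0,  where D(n) = (r+n)(r+n-1) + (-9/2)(r+n) + (15/2).
  a_n = [-2 a_{n-1} - 2 a_{n-2}] / D(n).
Since the indicial polynomial factors as (r - r_1)(r - r_2), D(n) = (r_1 + n - r_1)(r_1 + n - r_2) = n(n + 1/2).
Evaluating step by step (a_0 = 1):
  n = 1: D(1) = 1(1 + 1/2) = 3/2; numerator = -2(1) = -2; a_1 = (-2)/(3/2) = -4/3
  n = 2: D(2) = 2(2 + 1/2) = 5; numerator = -2(-4/3) - 2(1) = 2/3; a_2 = (2/3)/(5) = 2/15
  n = 3: D(3) = 3(3 + 1/2) = 21/2; numerator = -2(2/15) - 2(-4/3) = 12/5; a_3 = (12/5)/(21/2) = 8/35

r = 3; a_0 = 1; a_1 = -4/3; a_2 = 2/15; a_3 = 8/35


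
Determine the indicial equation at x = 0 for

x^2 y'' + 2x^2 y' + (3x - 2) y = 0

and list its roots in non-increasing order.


Divide by x^2 to reach normal form y'' + P_1(x) y' + P_2(x) y = 0 with P_1(x) = 2 and P_2(x) = 3/x - 2/x^2.
x = 0 is a singular point because the y-coefficient 3/x - 2/x^2 has a pole at x = 0.
It is a regular singular point because x P_1(x) = p(x) = 2x and x^2 P_2(x) = q(x) = 3x - 2 are polynomials, hence analytic at x = 0.
p(0) = 0,  q(0) = -2.
Indicial equation: r(r-1) + p(0) r + q(0) = 0, i.e. r^2 + (p(0) - 1) r + q(0) = 0, i.e. r^2 - 1 r - 2 = 0.
Discriminant: (-1)^2 - 4(-2) = 9, so r = (1 ± 3)/2.
Solving: r_1 = 2, r_2 = -1.

indicial: r^2 - 1 r - 2 = 0; roots r_1 = 2, r_2 = -1


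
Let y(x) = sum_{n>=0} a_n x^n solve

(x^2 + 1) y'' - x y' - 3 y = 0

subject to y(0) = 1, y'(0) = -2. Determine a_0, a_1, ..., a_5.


Ansatz: y(x) = sum_{n>=0} a_n x^n, so y'(x) = sum_{n>=1} n a_n x^(n-1) and y''(x) = sum_{n>=2} n(n-1) a_n x^(n-2).
Substitute into P(x) y'' + Q(x) y' + R(x) y = 0 with P(x) = x^2 + 1, Q(x) = -x, R(x) = -3, and match powers of x.
Initial conditions: a_0 = 1, a_1 = -2.
Setting the coefficient of each power of x to zero and solving order by order (substituting the coefficients already found):
  x^0: 2 a_2 - 3 a_0 = 0  ->  2 a_2 = 3 a_0 = 3  ->  a_2 = 3/2
  x^1: 6 a_3 - 4 a_1 = 0  ->  6 a_3 = 4 a_1 = -8  ->  a_3 = -4/3
  x^2: 12 a_4 - 3 a_2 = 0  ->  12 a_4 = 3 a_2 = 9/2  ->  a_4 = 3/8
  x^3: 20 a_5 = 0  ->  a_5 = 0
Truncated series: y(x) = 1 - 2 x + (3/2) x^2 - (4/3) x^3 + (3/8) x^4 + O(x^6).

a_0 = 1; a_1 = -2; a_2 = 3/2; a_3 = -4/3; a_4 = 3/8; a_5 = 0


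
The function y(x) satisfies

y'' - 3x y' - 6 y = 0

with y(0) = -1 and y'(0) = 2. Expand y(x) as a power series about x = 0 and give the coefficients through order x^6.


Ansatz: y(x) = sum_{n>=0} a_n x^n, so y'(x) = sum_{n>=1} n a_n x^(n-1) and y''(x) = sum_{n>=2} n(n-1) a_n x^(n-2).
Substitute into P(x) y'' + Q(x) y' + R(x) y = 0 with P(x) = 1, Q(x) = -3x, R(x) = -6, and match powers of x.
Initial conditions: a_0 = -1, a_1 = 2.
Setting the coefficient of each power of x to zero and solving order by order (substituting the coefficients already found):
  x^0: 2 a_2 - 6 a_0 = 0  ->  2 a_2 = 6 a_0 = -6  ->  a_2 = -3
  x^1: 6 a_3 - 9 a_1 = 0  ->  6 a_3 = 9 a_1 = 18  ->  a_3 = 3
  x^2: 12 a_4 - 12 a_2 = 0  ->  12 a_4 = 12 a_2 = -36  ->  a_4 = -3
  x^3: 20 a_5 - 15 a_3 = 0  ->  20 a_5 = 15 a_3 = 45  ->  a_5 = 9/4
  x^4: 30 a_6 - 18 a_4 = 0  ->  30 a_6 = 18 a_4 = -54  ->  a_6 = -9/5
Truncated series: y(x) = -1 + 2 x - 3 x^2 + 3 x^3 - 3 x^4 + (9/4) x^5 - (9/5) x^6 + O(x^7).

a_0 = -1; a_1 = 2; a_2 = -3; a_3 = 3; a_4 = -3; a_5 = 9/4; a_6 = -9/5


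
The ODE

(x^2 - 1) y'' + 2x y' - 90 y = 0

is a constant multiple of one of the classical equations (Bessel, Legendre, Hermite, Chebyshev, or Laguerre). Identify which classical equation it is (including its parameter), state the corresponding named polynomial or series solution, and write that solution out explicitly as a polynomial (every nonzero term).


All three coefficients share the factor -1; dividing through by -1 gives  (1 - x^2) y'' - 2x y' + 90 y = 0.
This matches the Legendre equation (1 - x^2) y'' - 2x y' + n(n+1) y = 0 (note the -2x y' term) with n(n+1) = 90, so n = 9; the polynomial solution is P_9(x).
With y = sum_k a_k x^k, matching x^k gives (k+2)(k+1) a_{k+2} = [k(k+1) - n(n+1)] a_k = (k - 9)(k + 10) a_k. The right side vanishes at k = 9, so the series with the parity of 9 terminates at degree 9.
Standard normalization (P_n(1) = 1): leading coefficient (2n)!/(2^n (n!)^2) = 6402373705728000/(512*131681894400) = 12155/128, so a_9 = 12155/128. Work downward with a_k = (k+1)(k+2) a_{k+2} / ((k - 9)(k + 10)):
  a_7 = (8)(9)(12155/128) / ((7 - 9)(7 + 10)) = (109395/16)/(-34) = -6435/32
  a_5 = (6)(7)(-6435/32) / ((5 - 9)(5 + 10)) = (-135135/16)/(-60) = 9009/64
  a_3 = (4)(5)(9009/64) / ((3 - 9)(3 + 10)) = (45045/16)/(-78) = -1155/32
  a_1 = (2)(3)(-1155/32) / ((1 - 9)(1 + 10)) = (-3465/16)/(-88) = 315/128
Hence P_9(x) = 12155 x^9/128 - 6435 x^7/32 + 9009 x^5/64 - 1155 x^3/32 + 315 x/128.

P_9(x); series = 12155 x^9/128 - 6435 x^7/32 + 9009 x^5/64 - 1155 x^3/32 + 315 x/128


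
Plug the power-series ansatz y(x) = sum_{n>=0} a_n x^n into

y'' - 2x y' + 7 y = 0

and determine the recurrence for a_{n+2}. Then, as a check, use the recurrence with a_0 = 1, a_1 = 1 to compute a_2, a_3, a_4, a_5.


Substitute y = sum_n a_n x^n.
y''(x) has coefficient (n+2)(n+1) a_{n+2} at x^n;
-2 x y'(x) has coefficient -2 n a_n at x^n (shift);
7 y(x) has coefficient 7 a_n at x^n.
Matching x^n: (n+2)(n+1) a_{n+2} + (-2n + 7) a_n = 0.
Thus a_{n+2} = (2n - 7) / ((n+1)(n+2)) * a_n.

Check with a_0 = 1, a_1 = 1 (apply the recurrence for n = 0, 1, 2, 3): a_0 = 1, a_1 = 1, a_2 = -7/2, a_3 = -5/6, a_4 = 7/8, a_5 = 1/24.

a_(n+2) = (2n - 7) / ((n+1)(n+2)) * a_n; check: a_0 = 1, a_1 = 1, a_2 = -7/2, a_3 = -5/6, a_4 = 7/8, a_5 = 1/24


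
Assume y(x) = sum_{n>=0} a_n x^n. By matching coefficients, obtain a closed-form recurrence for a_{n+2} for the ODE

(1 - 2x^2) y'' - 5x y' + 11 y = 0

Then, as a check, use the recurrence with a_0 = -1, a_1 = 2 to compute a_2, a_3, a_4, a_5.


Substitute y = sum_n a_n x^n.
(1 - 2 x^2) y'' contributes (n+2)(n+1) a_{n+2} - 2 n(n-1) a_n at x^n.
-5 x y'(x) contributes -5 n a_n at x^n.
11 y(x) contributes 11 a_n at x^n.
Matching x^n: (n+2)(n+1) a_{n+2} + (-2 n(n-1) - 5 n + 11) a_n = 0.
Thus a_{n+2} = (2 n(n-1) + 5 n - 11) / ((n+1)(n+2)) * a_n.

Check with a_0 = -1, a_1 = 2 (apply the recurrence for n = 0, 1, 2, 3): a_0 = -1, a_1 = 2, a_2 = 11/2, a_3 = -2, a_4 = 11/8, a_5 = -8/5.

a_(n+2) = (2 n(n-1) + 5 n - 11) / ((n+1)(n+2)) * a_n; check: a_0 = -1, a_1 = 2, a_2 = 11/2, a_3 = -2, a_4 = 11/8, a_5 = -8/5


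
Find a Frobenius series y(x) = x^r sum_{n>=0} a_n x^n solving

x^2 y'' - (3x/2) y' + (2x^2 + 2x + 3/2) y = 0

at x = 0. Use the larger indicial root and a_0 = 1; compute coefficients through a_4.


Write in Frobenius form y'' + (p(x)/x) y' + (q(x)/x^2) y = 0:
  p(x) = -3/2,  q(x) = 2x^2 + 2x + 3/2.
Indicial equation: r(r-1) + (-3/2) r + (3/2) = 0 -> roots r_1 = 3/2, r_2 = 1.
Take r = r_1 = 3/2. Let y(x) = x^r sum_{n>=0} a_n x^n with a_0 = 1.
Substitute y = x^r sum a_n x^n and match x^{r+n}. The recurrence is
  D(n) a_n + 2 a_{n-1} + 2 a_{n-2} = 0,  where D(n) = (r+n)(r+n-1) + (-3/2)(r+n) + (3/2).
  a_n = [-2 a_{n-1} - 2 a_{n-2}] / D(n).
Since the indicial polynomial factors as (r - r_1)(r - r_2), D(n) = (r_1 + n - r_1)(r_1 + n - r_2) = n(n + 1/2).
Evaluating step by step (a_0 = 1):
  n = 1: D(1) = 1(1 + 1/2) = 3/2; numerator = -2(1) = -2; a_1 = (-2)/(3/2) = -4/3
  n = 2: D(2) = 2(2 + 1/2) = 5; numerator = -2(-4/3) - 2(1) = 2/3; a_2 = (2/3)/(5) = 2/15
  n = 3: D(3) = 3(3 + 1/2) = 21/2; numerator = -2(2/15) - 2(-4/3) = 12/5; a_3 = (12/5)/(21/2) = 8/35
  n = 4: D(4) = 4(4 + 1/2) = 18; numerator = -2(8/35) - 2(2/15) = -76/105; a_4 = (-76/105)/(18) = -38/945

r = 3/2; a_0 = 1; a_1 = -4/3; a_2 = 2/15; a_3 = 8/35; a_4 = -38/945


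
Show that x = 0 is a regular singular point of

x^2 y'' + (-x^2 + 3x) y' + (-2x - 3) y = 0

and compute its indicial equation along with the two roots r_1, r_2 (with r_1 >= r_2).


Divide by x^2 to reach normal form y'' + P_1(x) y' + P_2(x) y = 0 with P_1(x) = -1 + 3/x and P_2(x) = -2/x - 3/x^2.
x = 0 is a singular point because the y'-coefficient -1 + 3/x has a pole at x = 0 and the y-coefficient -2/x - 3/x^2 has a pole at x = 0.
It is a regular singular point because x P_1(x) = p(x) = 3 - x and x^2 P_2(x) = q(x) = -2x - 3 are polynomials, hence analytic at x = 0.
p(0) = 3,  q(0) = -3.
Indicial equation: r(r-1) + p(0) r + q(0) = 0, i.e. r^2 + (p(0) - 1) r + q(0) = 0, i.e. r^2 + 2 r - 3 = 0.
Discriminant: (2)^2 - 4(-3) = 16, so r = (-2 ± 4)/2.
Solving: r_1 = 1, r_2 = -3.

indicial: r^2 + 2 r - 3 = 0; roots r_1 = 1, r_2 = -3


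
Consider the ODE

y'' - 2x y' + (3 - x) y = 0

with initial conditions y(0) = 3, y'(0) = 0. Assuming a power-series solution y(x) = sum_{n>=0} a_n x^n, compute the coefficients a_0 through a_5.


Ansatz: y(x) = sum_{n>=0} a_n x^n, so y'(x) = sum_{n>=1} n a_n x^(n-1) and y''(x) = sum_{n>=2} n(n-1) a_n x^(n-2).
Substitute into P(x) y'' + Q(x) y' + R(x) y = 0 with P(x) = 1, Q(x) = -2x, R(x) = 3 - x, and match powers of x.
Initial conditions: a_0 = 3, a_1 = 0.
Setting the coefficient of each power of x to zero and solving order by order (substituting the coefficients already found):
  x^0: 2 a_2 + 3 a_0 = 0  ->  2 a_2 = -3 a_0 = -9  ->  a_2 = -9/2
  x^1: 6 a_3 + a_1 - a_0 = 0  ->  6 a_3 = -a_1 + a_0 = 3  ->  a_3 = 1/2
  x^2: 12 a_4 - a_2 - a_1 = 0  ->  12 a_4 = a_2 + a_1 = -9/2  ->  a_4 = -3/8
  x^3: 20 a_5 - 3 a_3 - a_2 = 0  ->  20 a_5 = 3 a_3 + a_2 = -3  ->  a_5 = -3/20
Truncated series: y(x) = 3 - (9/2) x^2 + (1/2) x^3 - (3/8) x^4 - (3/20) x^5 + O(x^6).

a_0 = 3; a_1 = 0; a_2 = -9/2; a_3 = 1/2; a_4 = -3/8; a_5 = -3/20
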